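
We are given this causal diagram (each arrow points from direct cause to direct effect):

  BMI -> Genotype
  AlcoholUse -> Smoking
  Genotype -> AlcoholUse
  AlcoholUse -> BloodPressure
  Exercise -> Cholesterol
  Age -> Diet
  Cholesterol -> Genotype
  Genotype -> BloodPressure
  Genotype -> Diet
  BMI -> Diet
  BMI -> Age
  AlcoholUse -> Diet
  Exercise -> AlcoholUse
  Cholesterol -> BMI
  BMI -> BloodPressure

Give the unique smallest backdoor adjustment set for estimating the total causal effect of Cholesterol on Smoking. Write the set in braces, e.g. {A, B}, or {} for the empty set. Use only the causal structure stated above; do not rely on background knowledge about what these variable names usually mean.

{Exercise}

Variables eligible for adjustment (non-descendants of Cholesterol, excluding Cholesterol and Smoking): {Exercise}.
Backdoor paths from Cholesterol to Smoking:
  P1: Cholesterol <- Exercise -> AlcoholUse -> Smoking
The empty set is not sufficient: P1 (Cholesterol <- Exercise -> AlcoholUse -> Smoking) has no collider blocking it and no conditioned non-collider, so it is open.
Try {Exercise}:
  P1: blocked at fork node Exercise ∈ conditioning set.
{Exercise} contains no descendant of Cholesterol and blocks every backdoor path.
{Exercise} is the unique smallest valid adjustment set.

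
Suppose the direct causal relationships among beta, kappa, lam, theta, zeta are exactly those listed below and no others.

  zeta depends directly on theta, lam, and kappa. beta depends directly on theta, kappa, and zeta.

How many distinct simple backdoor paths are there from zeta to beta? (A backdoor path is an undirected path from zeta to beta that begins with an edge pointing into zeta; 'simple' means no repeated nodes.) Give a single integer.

A backdoor path from zeta to beta is any simple undirected path whose first edge points into zeta (i.e. leaves zeta via a parent).
Parents of zeta: {kappa, lam, theta}.
Enumerating:
  P1: zeta <- theta -> beta
  P2: zeta <- kappa -> beta
That exhausts the simple backdoor paths. Count: 2.

2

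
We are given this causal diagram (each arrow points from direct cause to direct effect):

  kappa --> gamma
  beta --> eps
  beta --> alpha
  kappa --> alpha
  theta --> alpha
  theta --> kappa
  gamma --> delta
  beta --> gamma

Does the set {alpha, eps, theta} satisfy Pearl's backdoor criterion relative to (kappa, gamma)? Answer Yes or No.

No

Backdoor paths from kappa to gamma (paths whose first edge points into kappa):
  P1: kappa <- theta -> alpha <- beta -> gamma
Condition 1 (no descendant of kappa in the set): FAILS — alpha is a descendant of kappa.
Condition 2 (every backdoor path blocked by {alpha, eps, theta}):
  P1: blocked at fork node theta ∈ conditioning set.
{alpha, eps, theta} does not satisfy the backdoor criterion.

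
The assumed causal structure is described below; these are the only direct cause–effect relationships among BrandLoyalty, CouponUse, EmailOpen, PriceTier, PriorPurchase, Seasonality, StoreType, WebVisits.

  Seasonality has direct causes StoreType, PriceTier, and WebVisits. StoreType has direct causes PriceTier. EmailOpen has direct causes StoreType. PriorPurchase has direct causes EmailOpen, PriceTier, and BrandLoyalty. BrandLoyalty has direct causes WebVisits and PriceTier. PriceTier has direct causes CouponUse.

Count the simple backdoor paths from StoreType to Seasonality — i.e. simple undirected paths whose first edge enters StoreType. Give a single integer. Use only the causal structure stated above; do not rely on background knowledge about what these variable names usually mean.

A backdoor path from StoreType to Seasonality is any simple undirected path whose first edge points into StoreType (i.e. leaves StoreType via a parent).
Parents of StoreType: {PriceTier}.
Enumerating:
  P1: StoreType <- PriceTier -> Seasonality
  P2: StoreType <- PriceTier -> BrandLoyalty <- WebVisits -> Seasonality
  P3: StoreType <- PriceTier -> PriorPurchase <- BrandLoyalty <- WebVisits -> Seasonality
That exhausts the simple backdoor paths. Count: 3.

3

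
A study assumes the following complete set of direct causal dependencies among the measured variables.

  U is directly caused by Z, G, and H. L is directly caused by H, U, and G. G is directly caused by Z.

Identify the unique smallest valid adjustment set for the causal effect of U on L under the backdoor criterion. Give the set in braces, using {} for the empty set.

Variables eligible for adjustment (non-descendants of U, excluding U and L): {G, H, Z}.
Backdoor paths from U to L:
  P1: U <- H -> L
  P2: U <- Z -> G -> L
  P3: U <- G -> L
The empty set is not sufficient: P1 (U <- H -> L) has no collider blocking it and no conditioned non-collider, so it is open.
Try {G, H}:
  P1: blocked at fork node H ∈ conditioning set.
  P2: blocked at chain node G ∈ conditioning set.
  P3: blocked at fork node G ∈ conditioning set.
{G, H} contains no descendant of U and blocks every backdoor path.
Every element of {G, H} is needed (dropping G leaves P2 open; dropping H leaves P1 open), so no proper subset is valid.
Among all size-2 subsets of the eligible variables, only {G, H} blocks every backdoor path, so it is the unique smallest valid adjustment set.

{G, H}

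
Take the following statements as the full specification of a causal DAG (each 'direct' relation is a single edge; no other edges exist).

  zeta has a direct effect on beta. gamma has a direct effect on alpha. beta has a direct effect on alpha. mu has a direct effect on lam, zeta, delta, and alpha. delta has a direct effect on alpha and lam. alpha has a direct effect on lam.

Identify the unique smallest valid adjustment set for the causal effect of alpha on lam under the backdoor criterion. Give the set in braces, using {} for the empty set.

Variables eligible for adjustment (non-descendants of alpha, excluding alpha and lam): {beta, delta, gamma, mu, zeta}.
Backdoor paths from alpha to lam:
  P1: alpha <- mu -> delta -> lam
  P2: alpha <- mu -> lam
  P3: alpha <- delta <- mu -> lam
  P4: alpha <- delta -> lam
  P5: alpha <- beta <- zeta <- mu -> delta -> lam
  P6: alpha <- beta <- zeta <- mu -> lam
The empty set is not sufficient: P1 (alpha <- mu -> delta -> lam) has no collider blocking it and no conditioned non-collider, so it is open.
Try {delta, mu}:
  P1: blocked at fork node mu ∈ conditioning set.
  P2: blocked at fork node mu ∈ conditioning set.
  P3: blocked at chain node delta ∈ conditioning set.
  P4: blocked at fork node delta ∈ conditioning set.
  P5: blocked at fork node mu ∈ conditioning set.
  P6: blocked at fork node mu ∈ conditioning set.
{delta, mu} contains no descendant of alpha and blocks every backdoor path.
Every element of {delta, mu} is needed (dropping delta leaves P4 open; dropping mu leaves P2 open), so no proper subset is valid.
Among all size-2 subsets of the eligible variables, only {delta, mu} blocks every backdoor path, so it is the unique smallest valid adjustment set.

{delta, mu}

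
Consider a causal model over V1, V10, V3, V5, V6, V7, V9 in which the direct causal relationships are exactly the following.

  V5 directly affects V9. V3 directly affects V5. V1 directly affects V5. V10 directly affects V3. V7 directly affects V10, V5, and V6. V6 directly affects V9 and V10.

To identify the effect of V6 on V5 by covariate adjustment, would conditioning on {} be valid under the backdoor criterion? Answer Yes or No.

No

Backdoor paths from V6 to V5 (paths whose first edge points into V6):
  P1: V6 <- V7 -> V10 -> V3 -> V5
  P2: V6 <- V7 -> V5
Condition 1 (no descendant of V6 in the set): holds — descendants of V6 are {V10, V3, V5, V9}; none are in {}.
Condition 2 (every backdoor path blocked by {}):
  P1: open — no interior node is in the conditioning set.
  P2: open — no interior node is in the conditioning set.
{} does not satisfy the backdoor criterion.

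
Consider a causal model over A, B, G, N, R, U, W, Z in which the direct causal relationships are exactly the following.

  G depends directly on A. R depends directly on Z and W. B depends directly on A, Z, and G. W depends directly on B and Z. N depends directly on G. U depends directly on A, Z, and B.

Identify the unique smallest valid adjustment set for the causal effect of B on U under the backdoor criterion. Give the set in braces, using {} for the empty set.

Variables eligible for adjustment (non-descendants of B, excluding B and U): {A, G, N, Z}.
Backdoor paths from B to U:
  P1: B <- A -> U
  P2: B <- G <- A -> U
  P3: B <- Z -> U
The empty set is not sufficient: P1 (B <- A -> U) has no collider blocking it and no conditioned non-collider, so it is open.
Try {A, Z}:
  P1: blocked at fork node A ∈ conditioning set.
  P2: blocked at fork node A ∈ conditioning set.
  P3: blocked at fork node Z ∈ conditioning set.
{A, Z} contains no descendant of B and blocks every backdoor path.
Every element of {A, Z} is needed (dropping A leaves P1 open; dropping Z leaves P3 open), so no proper subset is valid.
Among all size-2 subsets of the eligible variables, only {A, Z} blocks every backdoor path, so it is the unique smallest valid adjustment set.

{A, Z}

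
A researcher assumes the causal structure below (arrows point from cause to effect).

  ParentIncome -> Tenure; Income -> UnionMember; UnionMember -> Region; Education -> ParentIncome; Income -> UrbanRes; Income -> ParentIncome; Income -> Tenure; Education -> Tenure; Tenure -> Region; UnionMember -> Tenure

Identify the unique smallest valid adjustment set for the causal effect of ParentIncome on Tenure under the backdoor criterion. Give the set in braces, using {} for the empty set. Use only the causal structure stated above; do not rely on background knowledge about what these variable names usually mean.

Variables eligible for adjustment (non-descendants of ParentIncome, excluding ParentIncome and Tenure): {Education, Income, UnionMember, UrbanRes}.
Backdoor paths from ParentIncome to Tenure:
  P1: ParentIncome <- Education -> Tenure
  P2: ParentIncome <- Income -> UnionMember -> Tenure
  P3: ParentIncome <- Income -> UnionMember -> Region <- Tenure
  P4: ParentIncome <- Income -> Tenure
The empty set is not sufficient: P1 (ParentIncome <- Education -> Tenure) has no collider blocking it and no conditioned non-collider, so it is open.
Try {Education, Income}:
  P1: blocked at fork node Education ∈ conditioning set.
  P2: blocked at fork node Income ∈ conditioning set.
  P3: blocked at fork node Income ∈ conditioning set.
  P4: blocked at fork node Income ∈ conditioning set.
{Education, Income} contains no descendant of ParentIncome and blocks every backdoor path.
Every element of {Education, Income} is needed (dropping Education leaves P1 open; dropping Income leaves P2 open), so no proper subset is valid.
Among all size-2 subsets of the eligible variables, only {Education, Income} blocks every backdoor path, so it is the unique smallest valid adjustment set.

{Education, Income}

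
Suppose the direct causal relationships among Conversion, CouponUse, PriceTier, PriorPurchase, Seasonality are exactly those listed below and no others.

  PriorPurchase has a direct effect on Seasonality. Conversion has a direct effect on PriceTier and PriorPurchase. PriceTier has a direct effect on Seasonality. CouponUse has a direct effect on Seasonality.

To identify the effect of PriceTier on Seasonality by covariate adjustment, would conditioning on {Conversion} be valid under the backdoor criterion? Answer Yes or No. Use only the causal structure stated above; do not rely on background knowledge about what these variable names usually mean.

Yes

Backdoor paths from PriceTier to Seasonality (paths whose first edge points into PriceTier):
  P1: PriceTier <- Conversion -> PriorPurchase -> Seasonality
Condition 1 (no descendant of PriceTier in the set): holds — descendants of PriceTier are {Seasonality}; none are in {Conversion}.
Condition 2 (every backdoor path blocked by {Conversion}):
  P1: blocked at fork node Conversion ∈ conditioning set.
{Conversion} satisfies the backdoor criterion.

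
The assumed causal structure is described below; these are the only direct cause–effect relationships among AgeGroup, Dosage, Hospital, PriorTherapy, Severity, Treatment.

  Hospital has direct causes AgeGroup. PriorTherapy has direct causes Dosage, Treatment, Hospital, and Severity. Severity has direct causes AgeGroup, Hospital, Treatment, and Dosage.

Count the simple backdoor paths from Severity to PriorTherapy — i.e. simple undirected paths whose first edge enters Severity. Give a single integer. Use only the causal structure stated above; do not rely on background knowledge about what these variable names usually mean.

A backdoor path from Severity to PriorTherapy is any simple undirected path whose first edge points into Severity (i.e. leaves Severity via a parent).
Parents of Severity: {AgeGroup, Dosage, Hospital, Treatment}.
Enumerating:
  P1: Severity <- Dosage -> PriorTherapy
  P2: Severity <- Treatment -> PriorTherapy
  P3: Severity <- AgeGroup -> Hospital -> PriorTherapy
  P4: Severity <- Hospital -> PriorTherapy
That exhausts the simple backdoor paths. Count: 4.

4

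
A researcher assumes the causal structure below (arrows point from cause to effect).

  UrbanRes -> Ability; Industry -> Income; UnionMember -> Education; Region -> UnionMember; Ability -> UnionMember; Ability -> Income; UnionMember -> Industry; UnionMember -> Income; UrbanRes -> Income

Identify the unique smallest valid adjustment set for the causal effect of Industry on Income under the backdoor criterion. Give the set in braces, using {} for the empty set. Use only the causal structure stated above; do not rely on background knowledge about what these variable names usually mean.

{UnionMember}

Variables eligible for adjustment (non-descendants of Industry, excluding Industry and Income): {Ability, Education, Region, UnionMember, UrbanRes}.
Backdoor paths from Industry to Income:
  P1: Industry <- UnionMember <- Ability <- UrbanRes -> Income
  P2: Industry <- UnionMember <- Ability -> Income
  P3: Industry <- UnionMember -> Income
The empty set is not sufficient: P1 (Industry <- UnionMember <- Ability <- UrbanRes -> Income) has no collider blocking it and no conditioned non-collider, so it is open.
Try {UnionMember}:
  P1: blocked at chain node UnionMember ∈ conditioning set.
  P2: blocked at chain node UnionMember ∈ conditioning set.
  P3: blocked at fork node UnionMember ∈ conditioning set.
{UnionMember} contains no descendant of Industry and blocks every backdoor path.
No other singleton works — e.g. {UrbanRes} leaves P2 open — so {UnionMember} is the unique smallest valid adjustment set.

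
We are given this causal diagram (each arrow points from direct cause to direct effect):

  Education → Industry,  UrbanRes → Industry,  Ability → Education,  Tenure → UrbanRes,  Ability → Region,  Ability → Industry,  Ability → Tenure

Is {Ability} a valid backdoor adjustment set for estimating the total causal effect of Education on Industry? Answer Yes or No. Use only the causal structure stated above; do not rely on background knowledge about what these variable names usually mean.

Yes

Backdoor paths from Education to Industry (paths whose first edge points into Education):
  P1: Education <- Ability -> Tenure -> UrbanRes -> Industry
  P2: Education <- Ability -> Industry
Condition 1 (no descendant of Education in the set): holds — descendants of Education are {Industry}; none are in {Ability}.
Condition 2 (every backdoor path blocked by {Ability}):
  P1: blocked at fork node Ability ∈ conditioning set.
  P2: blocked at fork node Ability ∈ conditioning set.
{Ability} satisfies the backdoor criterion.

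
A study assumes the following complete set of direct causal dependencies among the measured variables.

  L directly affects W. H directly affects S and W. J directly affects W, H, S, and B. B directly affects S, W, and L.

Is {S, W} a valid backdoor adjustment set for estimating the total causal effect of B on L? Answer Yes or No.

No

Backdoor paths from B to L (paths whose first edge points into B):
  P1: B <- J -> H -> W <- L
  P2: B <- J -> W <- L
  P3: B <- J -> S <- H -> W <- L
Condition 1 (no descendant of B in the set): FAILS — S and W are descendants of B.
Condition 2 (every backdoor path blocked by {S, W}):
  P1: open — collider(s) W are conditioned on (or have a conditioned descendant) and no non-collider on the path is in the set.
  P2: open — collider(s) W are conditioned on (or have a conditioned descendant) and no non-collider on the path is in the set.
  P3: open — collider(s) S, W are conditioned on (or have a conditioned descendant) and no non-collider on the path is in the set.
{S, W} does not satisfy the backdoor criterion.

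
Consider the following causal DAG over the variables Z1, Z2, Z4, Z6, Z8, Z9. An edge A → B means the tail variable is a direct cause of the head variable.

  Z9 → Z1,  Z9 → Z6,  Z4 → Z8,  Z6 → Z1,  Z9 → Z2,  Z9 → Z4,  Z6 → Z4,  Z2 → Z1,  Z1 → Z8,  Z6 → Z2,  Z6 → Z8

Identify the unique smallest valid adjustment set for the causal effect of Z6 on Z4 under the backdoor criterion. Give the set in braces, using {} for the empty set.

{Z9}

Variables eligible for adjustment (non-descendants of Z6, excluding Z6 and Z4): {Z9}.
Backdoor paths from Z6 to Z4:
  P1: Z6 <- Z9 -> Z2 -> Z1 -> Z8 <- Z4
  P2: Z6 <- Z9 -> Z4
  P3: Z6 <- Z9 -> Z1 -> Z8 <- Z4
The empty set is not sufficient: P2 (Z6 <- Z9 -> Z4) has no collider blocking it and no conditioned non-collider, so it is open.
Try {Z9}:
  P1: blocked at fork node Z9 ∈ conditioning set.
  P2: blocked at fork node Z9 ∈ conditioning set.
  P3: blocked at fork node Z9 ∈ conditioning set.
{Z9} contains no descendant of Z6 and blocks every backdoor path.
{Z9} is the unique smallest valid adjustment set.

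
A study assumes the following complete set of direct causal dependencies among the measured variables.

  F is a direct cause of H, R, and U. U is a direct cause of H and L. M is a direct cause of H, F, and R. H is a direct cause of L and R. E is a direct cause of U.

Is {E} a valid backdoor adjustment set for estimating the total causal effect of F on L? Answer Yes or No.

No

Backdoor paths from F to L (paths whose first edge points into F):
  P1: F <- M -> H <- U -> L
  P2: F <- M -> H -> L
  P3: F <- M -> R <- H <- U -> L
  P4: F <- M -> R <- H -> L
Condition 1 (no descendant of F in the set): holds — descendants of F are {H, L, R, U}; none are in {E}.
Condition 2 (every backdoor path blocked by {E}):
  P1: blocked at collider H (neither it nor any descendant is in the conditioning set).
  P2: open — no interior node is in the conditioning set.
  P3: blocked at collider R (neither it nor any descendant is in the conditioning set).
  P4: blocked at collider R (neither it nor any descendant is in the conditioning set).
{E} does not satisfy the backdoor criterion.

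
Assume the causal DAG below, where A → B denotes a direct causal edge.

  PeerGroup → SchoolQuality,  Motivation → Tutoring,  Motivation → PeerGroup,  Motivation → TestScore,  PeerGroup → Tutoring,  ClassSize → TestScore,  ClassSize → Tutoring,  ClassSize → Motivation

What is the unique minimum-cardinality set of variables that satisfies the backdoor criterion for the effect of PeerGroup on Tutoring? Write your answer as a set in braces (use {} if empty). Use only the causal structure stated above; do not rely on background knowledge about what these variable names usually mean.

{Motivation}

Variables eligible for adjustment (non-descendants of PeerGroup, excluding PeerGroup and Tutoring): {ClassSize, Motivation, TestScore}.
Backdoor paths from PeerGroup to Tutoring:
  P1: PeerGroup <- Motivation <- ClassSize -> Tutoring
  P2: PeerGroup <- Motivation -> Tutoring
  P3: PeerGroup <- Motivation -> TestScore <- ClassSize -> Tutoring
The empty set is not sufficient: P1 (PeerGroup <- Motivation <- ClassSize -> Tutoring) has no collider blocking it and no conditioned non-collider, so it is open.
Try {Motivation}:
  P1: blocked at chain node Motivation ∈ conditioning set.
  P2: blocked at fork node Motivation ∈ conditioning set.
  P3: blocked at fork node Motivation ∈ conditioning set.
{Motivation} contains no descendant of PeerGroup and blocks every backdoor path.
No other singleton works — e.g. {ClassSize} leaves P2 open — so {Motivation} is the unique smallest valid adjustment set.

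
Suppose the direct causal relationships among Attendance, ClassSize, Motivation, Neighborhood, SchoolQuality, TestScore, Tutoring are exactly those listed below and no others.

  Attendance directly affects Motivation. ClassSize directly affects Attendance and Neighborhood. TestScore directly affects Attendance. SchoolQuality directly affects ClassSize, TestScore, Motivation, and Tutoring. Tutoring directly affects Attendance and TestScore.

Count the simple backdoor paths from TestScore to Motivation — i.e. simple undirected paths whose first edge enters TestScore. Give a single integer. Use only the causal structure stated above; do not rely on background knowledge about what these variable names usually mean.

7

A backdoor path from TestScore to Motivation is any simple undirected path whose first edge points into TestScore (i.e. leaves TestScore via a parent).
Parents of TestScore: {SchoolQuality, Tutoring}.
Enumerating:
  P1: TestScore <- SchoolQuality -> ClassSize -> Attendance -> Motivation
  P2: TestScore <- SchoolQuality -> Tutoring -> Attendance -> Motivation
  P3: TestScore <- SchoolQuality -> Motivation
  P4: TestScore <- Tutoring <- SchoolQuality -> ClassSize -> Attendance -> Motivation
  P5: TestScore <- Tutoring <- SchoolQuality -> Motivation
  P6: TestScore <- Tutoring -> Attendance <- ClassSize <- SchoolQuality -> Motivation
  P7: TestScore <- Tutoring -> Attendance -> Motivation
That exhausts the simple backdoor paths. Count: 7.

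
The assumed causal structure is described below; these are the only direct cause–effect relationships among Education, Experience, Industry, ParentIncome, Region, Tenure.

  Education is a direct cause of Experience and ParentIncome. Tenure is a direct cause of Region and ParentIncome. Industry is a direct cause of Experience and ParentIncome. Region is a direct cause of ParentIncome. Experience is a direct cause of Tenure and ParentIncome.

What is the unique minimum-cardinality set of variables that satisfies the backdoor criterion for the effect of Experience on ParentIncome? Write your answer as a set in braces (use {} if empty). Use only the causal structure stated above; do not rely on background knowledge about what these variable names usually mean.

Variables eligible for adjustment (non-descendants of Experience, excluding Experience and ParentIncome): {Education, Industry}.
Backdoor paths from Experience to ParentIncome:
  P1: Experience <- Industry -> ParentIncome
  P2: Experience <- Education -> ParentIncome
The empty set is not sufficient: P1 (Experience <- Industry -> ParentIncome) has no collider blocking it and no conditioned non-collider, so it is open.
Try {Education, Industry}:
  P1: blocked at fork node Industry ∈ conditioning set.
  P2: blocked at fork node Education ∈ conditioning set.
{Education, Industry} contains no descendant of Experience and blocks every backdoor path.
Every element of {Education, Industry} is needed (dropping Education leaves P2 open; dropping Industry leaves P1 open), so no proper subset is valid.
Among all size-2 subsets of the eligible variables, only {Education, Industry} blocks every backdoor path, so it is the unique smallest valid adjustment set.

{Education, Industry}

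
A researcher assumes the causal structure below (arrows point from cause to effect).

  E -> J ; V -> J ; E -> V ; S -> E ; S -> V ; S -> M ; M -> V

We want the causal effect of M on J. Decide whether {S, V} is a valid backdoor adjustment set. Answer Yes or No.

No

Backdoor paths from M to J (paths whose first edge points into M):
  P1: M <- S -> E -> V -> J
  P2: M <- S -> E -> J
  P3: M <- S -> V <- E -> J
  P4: M <- S -> V -> J
Condition 1 (no descendant of M in the set): FAILS — V is a descendant of M.
Condition 2 (every backdoor path blocked by {S, V}):
  P1: blocked at fork node S ∈ conditioning set.
  P2: blocked at fork node S ∈ conditioning set.
  P3: blocked at fork node S ∈ conditioning set.
  P4: blocked at fork node S ∈ conditioning set.
{S, V} does not satisfy the backdoor criterion.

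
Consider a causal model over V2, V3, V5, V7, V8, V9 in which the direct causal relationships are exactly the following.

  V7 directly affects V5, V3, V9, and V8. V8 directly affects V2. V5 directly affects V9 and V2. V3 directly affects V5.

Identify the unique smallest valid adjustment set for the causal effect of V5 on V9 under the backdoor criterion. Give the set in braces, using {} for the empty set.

Variables eligible for adjustment (non-descendants of V5, excluding V5 and V9): {V3, V7, V8}.
Backdoor paths from V5 to V9:
  P1: V5 <- V7 -> V9
  P2: V5 <- V3 <- V7 -> V9
The empty set is not sufficient: P1 (V5 <- V7 -> V9) has no collider blocking it and no conditioned non-collider, so it is open.
Try {V7}:
  P1: blocked at fork node V7 ∈ conditioning set.
  P2: blocked at fork node V7 ∈ conditioning set.
{V7} contains no descendant of V5 and blocks every backdoor path.
No other singleton works — e.g. {V8} leaves P1 open — so {V7} is the unique smallest valid adjustment set.

{V7}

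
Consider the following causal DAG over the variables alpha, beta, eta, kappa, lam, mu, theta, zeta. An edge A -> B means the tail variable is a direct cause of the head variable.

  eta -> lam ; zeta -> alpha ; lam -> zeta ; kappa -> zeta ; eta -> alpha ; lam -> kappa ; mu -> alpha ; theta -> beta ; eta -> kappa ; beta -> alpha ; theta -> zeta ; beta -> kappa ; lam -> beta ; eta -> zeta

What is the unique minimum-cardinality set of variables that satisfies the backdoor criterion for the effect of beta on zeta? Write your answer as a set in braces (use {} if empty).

{lam, theta}

Variables eligible for adjustment (non-descendants of beta, excluding beta and zeta): {eta, lam, mu, theta}.
Backdoor paths from beta to zeta:
  P1: beta <- lam <- eta -> kappa -> zeta
  P2: beta <- lam <- eta -> zeta
  P3: beta <- lam <- eta -> alpha <- zeta
  P4: beta <- lam -> kappa <- eta -> zeta
  P5: beta <- lam -> kappa <- eta -> alpha <- zeta
  P6: beta <- lam -> kappa -> zeta
  P7: beta <- lam -> zeta
  P8: beta <- theta -> zeta
The empty set is not sufficient: P1 (beta <- lam <- eta -> kappa -> zeta) has no collider blocking it and no conditioned non-collider, so it is open.
Try {lam, theta}:
  P1: blocked at chain node lam ∈ conditioning set.
  P2: blocked at chain node lam ∈ conditioning set.
  P3: blocked at chain node lam ∈ conditioning set.
  P4: blocked at fork node lam ∈ conditioning set.
  P5: blocked at fork node lam ∈ conditioning set.
  P6: blocked at fork node lam ∈ conditioning set.
  P7: blocked at fork node lam ∈ conditioning set.
  P8: blocked at fork node theta ∈ conditioning set.
{lam, theta} contains no descendant of beta and blocks every backdoor path.
Every element of {lam, theta} is needed (dropping lam leaves P1 open; dropping theta leaves P8 open), so no proper subset is valid.
Among all size-2 subsets of the eligible variables, only {lam, theta} blocks every backdoor path, so it is the unique smallest valid adjustment set.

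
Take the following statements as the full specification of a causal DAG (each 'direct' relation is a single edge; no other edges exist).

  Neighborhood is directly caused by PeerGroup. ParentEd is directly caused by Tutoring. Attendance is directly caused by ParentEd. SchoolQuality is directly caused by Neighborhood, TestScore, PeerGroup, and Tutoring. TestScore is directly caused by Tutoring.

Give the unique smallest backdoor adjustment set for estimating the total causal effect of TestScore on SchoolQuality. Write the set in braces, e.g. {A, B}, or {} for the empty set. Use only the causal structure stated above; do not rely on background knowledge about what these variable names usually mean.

Variables eligible for adjustment (non-descendants of TestScore, excluding TestScore and SchoolQuality): {Attendance, Neighborhood, ParentEd, PeerGroup, Tutoring}.
Backdoor paths from TestScore to SchoolQuality:
  P1: TestScore <- Tutoring -> SchoolQuality
The empty set is not sufficient: P1 (TestScore <- Tutoring -> SchoolQuality) has no collider blocking it and no conditioned non-collider, so it is open.
Try {Tutoring}:
  P1: blocked at fork node Tutoring ∈ conditioning set.
{Tutoring} contains no descendant of TestScore and blocks every backdoor path.
No other singleton works — e.g. {ParentEd} leaves P1 open — so {Tutoring} is the unique smallest valid adjustment set.

{Tutoring}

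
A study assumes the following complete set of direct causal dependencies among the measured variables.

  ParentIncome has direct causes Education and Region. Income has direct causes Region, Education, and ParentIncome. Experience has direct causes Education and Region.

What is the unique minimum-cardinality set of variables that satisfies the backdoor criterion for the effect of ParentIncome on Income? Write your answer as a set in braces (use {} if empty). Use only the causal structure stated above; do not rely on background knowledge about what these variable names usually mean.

Variables eligible for adjustment (non-descendants of ParentIncome, excluding ParentIncome and Income): {Education, Experience, Region}.
Backdoor paths from ParentIncome to Income:
  P1: ParentIncome <- Region -> Experience <- Education -> Income
  P2: ParentIncome <- Region -> Income
  P3: ParentIncome <- Education -> Experience <- Region -> Income
  P4: ParentIncome <- Education -> Income
The empty set is not sufficient: P2 (ParentIncome <- Region -> Income) has no collider blocking it and no conditioned non-collider, so it is open.
Try {Education, Region}:
  P1: blocked at fork node Region ∈ conditioning set.
  P2: blocked at fork node Region ∈ conditioning set.
  P3: blocked at fork node Education ∈ conditioning set.
  P4: blocked at fork node Education ∈ conditioning set.
{Education, Region} contains no descendant of ParentIncome and blocks every backdoor path.
Every element of {Education, Region} is needed (dropping Education leaves P4 open; dropping Region leaves P2 open), so no proper subset is valid.
Among all size-2 subsets of the eligible variables, only {Education, Region} blocks every backdoor path, so it is the unique smallest valid adjustment set.

{Education, Region}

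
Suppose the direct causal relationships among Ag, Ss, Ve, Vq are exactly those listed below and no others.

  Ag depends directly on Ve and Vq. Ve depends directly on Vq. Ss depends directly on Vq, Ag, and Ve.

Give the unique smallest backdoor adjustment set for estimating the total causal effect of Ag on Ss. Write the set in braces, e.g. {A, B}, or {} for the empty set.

{Ve, Vq}

Variables eligible for adjustment (non-descendants of Ag, excluding Ag and Ss): {Ve, Vq}.
Backdoor paths from Ag to Ss:
  P1: Ag <- Vq -> Ve -> Ss
  P2: Ag <- Vq -> Ss
  P3: Ag <- Ve <- Vq -> Ss
  P4: Ag <- Ve -> Ss
The empty set is not sufficient: P1 (Ag <- Vq -> Ve -> Ss) has no collider blocking it and no conditioned non-collider, so it is open.
Try {Ve, Vq}:
  P1: blocked at fork node Vq ∈ conditioning set.
  P2: blocked at fork node Vq ∈ conditioning set.
  P3: blocked at chain node Ve ∈ conditioning set.
  P4: blocked at fork node Ve ∈ conditioning set.
{Ve, Vq} contains no descendant of Ag and blocks every backdoor path.
Every element of {Ve, Vq} is needed (dropping Ve leaves P4 open; dropping Vq leaves P2 open), so no proper subset is valid.
Among all size-2 subsets of the eligible variables, only {Ve, Vq} blocks every backdoor path, so it is the unique smallest valid adjustment set.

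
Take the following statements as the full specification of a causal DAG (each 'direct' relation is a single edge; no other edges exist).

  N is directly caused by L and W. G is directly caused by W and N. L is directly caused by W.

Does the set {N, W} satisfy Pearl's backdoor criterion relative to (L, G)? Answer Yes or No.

Backdoor paths from L to G (paths whose first edge points into L):
  P1: L <- W -> N -> G
  P2: L <- W -> G
Condition 1 (no descendant of L in the set): FAILS — N is a descendant of L.
Condition 2 (every backdoor path blocked by {N, W}):
  P1: blocked at fork node W ∈ conditioning set.
  P2: blocked at fork node W ∈ conditioning set.
{N, W} does not satisfy the backdoor criterion.

No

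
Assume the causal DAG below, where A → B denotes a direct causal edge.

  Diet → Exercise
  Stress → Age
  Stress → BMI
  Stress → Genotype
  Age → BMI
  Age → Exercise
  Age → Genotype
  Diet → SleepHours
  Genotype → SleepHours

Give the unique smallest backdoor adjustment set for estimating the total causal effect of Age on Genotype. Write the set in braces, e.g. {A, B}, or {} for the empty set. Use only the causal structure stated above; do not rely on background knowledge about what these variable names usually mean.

Variables eligible for adjustment (non-descendants of Age, excluding Age and Genotype): {Diet, Stress}.
Backdoor paths from Age to Genotype:
  P1: Age <- Stress -> Genotype
The empty set is not sufficient: P1 (Age <- Stress -> Genotype) has no collider blocking it and no conditioned non-collider, so it is open.
Try {Stress}:
  P1: blocked at fork node Stress ∈ conditioning set.
{Stress} contains no descendant of Age and blocks every backdoor path.
No other singleton works — e.g. {Diet} leaves P1 open — so {Stress} is the unique smallest valid adjustment set.

{Stress}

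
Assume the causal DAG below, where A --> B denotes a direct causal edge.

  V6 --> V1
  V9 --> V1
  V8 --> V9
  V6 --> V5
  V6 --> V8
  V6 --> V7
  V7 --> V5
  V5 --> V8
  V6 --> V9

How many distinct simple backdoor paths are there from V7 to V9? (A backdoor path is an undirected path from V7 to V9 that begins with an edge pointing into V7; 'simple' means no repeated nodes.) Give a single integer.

A backdoor path from V7 to V9 is any simple undirected path whose first edge points into V7 (i.e. leaves V7 via a parent).
Parents of V7: {V6}.
Enumerating:
  P1: V7 <- V6 -> V5 -> V8 -> V9
  P2: V7 <- V6 -> V8 -> V9
  P3: V7 <- V6 -> V9
  P4: V7 <- V6 -> V1 <- V9
That exhausts the simple backdoor paths. Count: 4.

4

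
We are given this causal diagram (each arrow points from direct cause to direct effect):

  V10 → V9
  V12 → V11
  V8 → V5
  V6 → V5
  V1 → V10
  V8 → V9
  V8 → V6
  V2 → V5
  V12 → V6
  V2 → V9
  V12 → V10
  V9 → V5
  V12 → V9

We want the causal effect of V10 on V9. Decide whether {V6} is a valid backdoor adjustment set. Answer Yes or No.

Backdoor paths from V10 to V9 (paths whose first edge points into V10):
  P1: V10 <- V12 -> V6 <- V8 -> V9
  P2: V10 <- V12 -> V6 <- V8 -> V5 <- V2 -> V9
  P3: V10 <- V12 -> V6 <- V8 -> V5 <- V9
  P4: V10 <- V12 -> V6 -> V5 <- V8 -> V9
  P5: V10 <- V12 -> V6 -> V5 <- V2 -> V9
  P6: V10 <- V12 -> V6 -> V5 <- V9
  P7: V10 <- V12 -> V9
Condition 1 (no descendant of V10 in the set): holds — descendants of V10 are {V5, V9}; none are in {V6}.
Condition 2 (every backdoor path blocked by {V6}):
  P1: open — collider(s) V6 are conditioned on (or have a conditioned descendant) and no non-collider on the path is in the set.
  P2: blocked at collider V5 (neither it nor any descendant is in the conditioning set).
  P3: blocked at collider V5 (neither it nor any descendant is in the conditioning set).
  P4: blocked at chain node V6 ∈ conditioning set.
  P5: blocked at chain node V6 ∈ conditioning set.
  P6: blocked at chain node V6 ∈ conditioning set.
  P7: open — no interior node is in the conditioning set.
{V6} does not satisfy the backdoor criterion.

No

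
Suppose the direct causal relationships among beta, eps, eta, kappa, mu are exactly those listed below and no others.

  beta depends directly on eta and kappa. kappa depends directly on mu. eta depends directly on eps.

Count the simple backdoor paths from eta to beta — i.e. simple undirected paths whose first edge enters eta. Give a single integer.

A backdoor path from eta to beta is any simple undirected path whose first edge points into eta (i.e. leaves eta via a parent).
Parents of eta: {eps}.
No simple path from any parent of eta reaches beta without revisiting eta, so there are no backdoor paths.

0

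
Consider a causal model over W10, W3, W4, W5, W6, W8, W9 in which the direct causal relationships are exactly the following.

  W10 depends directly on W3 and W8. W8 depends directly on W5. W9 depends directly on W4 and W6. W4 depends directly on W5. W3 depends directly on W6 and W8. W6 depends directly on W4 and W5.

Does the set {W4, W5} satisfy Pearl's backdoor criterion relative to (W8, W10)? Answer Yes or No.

Yes

Backdoor paths from W8 to W10 (paths whose first edge points into W8):
  P1: W8 <- W5 -> W4 -> W6 -> W3 -> W10
  P2: W8 <- W5 -> W4 -> W9 <- W6 -> W3 -> W10
  P3: W8 <- W5 -> W6 -> W3 -> W10
Condition 1 (no descendant of W8 in the set): holds — descendants of W8 are {W10, W3}; none are in {W4, W5}.
Condition 2 (every backdoor path blocked by {W4, W5}):
  P1: blocked at fork node W5 ∈ conditioning set.
  P2: blocked at fork node W5 ∈ conditioning set.
  P3: blocked at fork node W5 ∈ conditioning set.
{W4, W5} satisfies the backdoor criterion.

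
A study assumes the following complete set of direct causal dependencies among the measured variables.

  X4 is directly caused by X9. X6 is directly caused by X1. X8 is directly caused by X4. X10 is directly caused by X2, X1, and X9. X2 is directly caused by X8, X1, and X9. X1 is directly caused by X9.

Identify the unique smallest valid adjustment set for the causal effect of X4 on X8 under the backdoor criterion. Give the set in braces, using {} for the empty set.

{}

Variables eligible for adjustment (non-descendants of X4, excluding X4 and X8): {X1, X6, X9}.
Backdoor paths from X4 to X8:
  P1: X4 <- X9 -> X1 -> X2 <- X8
  P2: X4 <- X9 -> X1 -> X10 <- X2 <- X8
  P3: X4 <- X9 -> X2 <- X8
  P4: X4 <- X9 -> X10 <- X1 -> X2 <- X8
  P5: X4 <- X9 -> X10 <- X2 <- X8
Each backdoor path contains an unconditioned collider, so every path is already blocked with the empty conditioning set:
  P1: blocked at collider X2 (neither it nor any descendant is in the conditioning set).
  P2: blocked at collider X10 (neither it nor any descendant is in the conditioning set).
  P3: blocked at collider X2 (neither it nor any descendant is in the conditioning set).
  P4: blocked at collider X10 (neither it nor any descendant is in the conditioning set).
  P5: blocked at collider X10 (neither it nor any descendant is in the conditioning set).
The empty set is therefore the unique smallest valid set.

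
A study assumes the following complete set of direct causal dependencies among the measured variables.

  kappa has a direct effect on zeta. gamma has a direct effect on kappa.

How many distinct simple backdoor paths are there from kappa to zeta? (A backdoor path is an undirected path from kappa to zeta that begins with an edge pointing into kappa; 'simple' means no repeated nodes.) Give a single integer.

0

A backdoor path from kappa to zeta is any simple undirected path whose first edge points into kappa (i.e. leaves kappa via a parent).
Parents of kappa: {gamma}.
No simple path from any parent of kappa reaches zeta without revisiting kappa, so there are no backdoor paths.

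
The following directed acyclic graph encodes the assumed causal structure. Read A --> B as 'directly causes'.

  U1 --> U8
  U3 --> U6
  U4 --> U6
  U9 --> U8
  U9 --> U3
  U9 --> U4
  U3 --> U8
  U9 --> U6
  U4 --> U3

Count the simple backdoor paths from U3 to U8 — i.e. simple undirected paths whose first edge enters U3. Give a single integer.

A backdoor path from U3 to U8 is any simple undirected path whose first edge points into U3 (i.e. leaves U3 via a parent).
Parents of U3: {U4, U9}.
Enumerating:
  P1: U3 <- U9 -> U8
  P2: U3 <- U4 <- U9 -> U8
  P3: U3 <- U4 -> U6 <- U9 -> U8
That exhausts the simple backdoor paths. Count: 3.

3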